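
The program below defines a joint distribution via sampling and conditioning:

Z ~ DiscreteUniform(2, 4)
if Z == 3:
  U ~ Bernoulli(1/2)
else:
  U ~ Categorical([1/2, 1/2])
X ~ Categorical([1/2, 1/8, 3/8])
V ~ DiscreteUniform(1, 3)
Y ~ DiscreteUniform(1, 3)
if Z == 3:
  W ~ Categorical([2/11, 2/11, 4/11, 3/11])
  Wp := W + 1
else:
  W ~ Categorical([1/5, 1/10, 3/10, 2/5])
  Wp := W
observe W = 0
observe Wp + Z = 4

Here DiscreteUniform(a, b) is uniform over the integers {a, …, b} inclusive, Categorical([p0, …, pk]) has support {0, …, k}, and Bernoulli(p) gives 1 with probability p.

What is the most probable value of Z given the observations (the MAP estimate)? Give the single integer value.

Enumerate traces; 108 have nonzero weight after conditioning:
  (Z=3, U=0, X=0, V=1, Y=1, W=0) weight 1/594
  (Z=3, U=0, X=0, V=1, Y=2, W=0) weight 1/594
  (Z=3, U=0, X=0, V=1, Y=3, W=0) weight 1/594
  (Z=3, U=0, X=0, V=2, Y=1, W=0) weight 1/594
  (Z=3, U=0, X=0, V=2, Y=2, W=0) weight 1/594
  (Z=3, U=0, X=0, V=2, Y=3, W=0) weight 1/594
  (Z=3, U=0, X=0, V=3, Y=1, W=0) weight 1/594
  (Z=3, U=0, X=0, V=3, Y=2, W=0) weight 1/594
  (Z=4, U=0, X=0, V=1, Y=1, W=0) weight 1/540
  … 99 more
Group by Z:
  weight(Z=3) = 2/33
  weight(Z=4) = 1/15
Total weight = 2/33 + 1/15 = 7/55
P(Z=3 | obs) = 2/33 / 7/55 = 10/21
P(Z=4 | obs) = 1/15 / 7/55 = 11/21
argmax = 4

argmax_v P(Z = v | obs) = 4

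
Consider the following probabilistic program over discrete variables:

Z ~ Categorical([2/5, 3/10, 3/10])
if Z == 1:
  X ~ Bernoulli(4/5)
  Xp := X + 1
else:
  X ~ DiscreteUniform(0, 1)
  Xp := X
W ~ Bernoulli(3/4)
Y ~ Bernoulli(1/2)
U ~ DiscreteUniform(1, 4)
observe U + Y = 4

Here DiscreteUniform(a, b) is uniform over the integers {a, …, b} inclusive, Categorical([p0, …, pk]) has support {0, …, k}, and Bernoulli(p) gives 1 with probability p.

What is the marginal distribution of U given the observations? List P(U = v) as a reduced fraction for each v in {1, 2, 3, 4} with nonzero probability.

Enumerate traces; 24 have nonzero weight after conditioning:
  (Z=0, X=0, W=0, Y=0, U=4) weight 1/160
  (Z=0, X=0, W=0, Y=1, U=3) weight 1/160
  (Z=0, X=0, W=1, Y=0, U=4) weight 3/160
  (Z=0, X=0, W=1, Y=1, U=3) weight 3/160
  (Z=0, X=1, W=0, Y=0, U=4) weight 1/160
  (Z=0, X=1, W=0, Y=1, U=3) weight 1/160
  (Z=0, X=1, W=1, Y=0, U=4) weight 3/160
  (Z=0, X=1, W=1, Y=1, U=3) weight 3/160
  … 16 more
Group by U:
  weight(U=3) = 1/8
  weight(U=4) = 1/8
Total weight = 1/8 + 1/8 = 1/4
P(U=3 | obs) = 1/8 / 1/4 = 1/2
P(U=4 | obs) = 1/8 / 1/4 = 1/2

P(U=3) = 1/2, P(U=4) = 1/2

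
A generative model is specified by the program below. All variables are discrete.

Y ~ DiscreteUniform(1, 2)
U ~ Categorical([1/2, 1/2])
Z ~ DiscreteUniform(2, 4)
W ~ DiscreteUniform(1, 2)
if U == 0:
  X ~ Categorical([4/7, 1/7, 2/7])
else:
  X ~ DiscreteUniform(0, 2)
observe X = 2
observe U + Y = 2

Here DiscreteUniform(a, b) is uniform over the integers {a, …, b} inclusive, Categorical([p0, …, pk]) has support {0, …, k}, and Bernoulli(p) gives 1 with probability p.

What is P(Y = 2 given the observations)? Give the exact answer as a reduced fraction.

P(Y = 2 | obs) = 6/13

Enumerate traces; 12 have nonzero weight after conditioning:
  (Y=1, U=1, Z=2, W=1, X=2) weight 1/72
  (Y=1, U=1, Z=2, W=2, X=2) weight 1/72
  (Y=1, U=1, Z=3, W=1, X=2) weight 1/72
  (Y=1, U=1, Z=3, W=2, X=2) weight 1/72
  (Y=1, U=1, Z=4, W=1, X=2) weight 1/72
  (Y=1, U=1, Z=4, W=2, X=2) weight 1/72
  (Y=2, U=0, Z=2, W=1, X=2) weight 1/84
  (Y=2, U=0, Z=2, W=2, X=2) weight 1/84
  … 4 more
Group by Y:
  weight(Y=1) = 1/12
  weight(Y=2) = 1/14
Total weight = 1/12 + 1/14 = 13/84
P(Y=1 | obs) = 1/12 / 13/84 = 7/13
P(Y=2 | obs) = 1/14 / 13/84 = 6/13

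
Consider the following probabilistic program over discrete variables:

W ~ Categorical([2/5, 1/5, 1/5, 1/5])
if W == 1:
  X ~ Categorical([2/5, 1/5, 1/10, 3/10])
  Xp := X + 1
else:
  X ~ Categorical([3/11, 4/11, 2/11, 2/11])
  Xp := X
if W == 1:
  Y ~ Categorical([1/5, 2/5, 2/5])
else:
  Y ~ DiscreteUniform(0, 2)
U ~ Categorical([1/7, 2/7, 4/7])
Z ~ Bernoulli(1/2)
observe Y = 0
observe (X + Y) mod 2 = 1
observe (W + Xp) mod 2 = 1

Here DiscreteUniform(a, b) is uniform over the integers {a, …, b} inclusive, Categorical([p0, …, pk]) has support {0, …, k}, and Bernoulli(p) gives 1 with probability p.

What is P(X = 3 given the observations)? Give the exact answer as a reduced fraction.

P(X = 3 | obs) = 133/355

Enumerate traces; 36 have nonzero weight after conditioning:
  (W=0, X=1, Y=0, U=0, Z=0) weight 4/1155
  (W=0, X=1, Y=0, U=0, Z=1) weight 4/1155
  (W=0, X=1, Y=0, U=1, Z=0) weight 8/1155
  (W=0, X=1, Y=0, U=1, Z=1) weight 8/1155
  (W=0, X=1, Y=0, U=2, Z=0) weight 16/1155
  (W=0, X=1, Y=0, U=2, Z=1) weight 16/1155
  (W=0, X=3, Y=0, U=0, Z=0) weight 2/1155
  (W=0, X=3, Y=0, U=0, Z=1) weight 2/1155
  … 28 more
Group by X:
  weight(X=1) = 111/1375
  weight(X=3) = 133/2750
Total weight = 111/1375 + 133/2750 = 71/550
P(X=1 | obs) = 111/1375 / 71/550 = 222/355
P(X=3 | obs) = 133/2750 / 71/550 = 133/355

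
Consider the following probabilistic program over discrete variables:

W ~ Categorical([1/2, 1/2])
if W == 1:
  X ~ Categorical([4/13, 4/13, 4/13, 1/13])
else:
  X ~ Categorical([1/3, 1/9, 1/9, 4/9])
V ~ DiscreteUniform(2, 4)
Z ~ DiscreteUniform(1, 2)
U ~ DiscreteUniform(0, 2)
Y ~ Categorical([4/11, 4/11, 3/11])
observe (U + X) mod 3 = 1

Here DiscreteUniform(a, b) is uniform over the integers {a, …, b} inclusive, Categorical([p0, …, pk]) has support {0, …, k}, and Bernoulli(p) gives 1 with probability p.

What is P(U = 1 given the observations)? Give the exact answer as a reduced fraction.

Enumerate traces; 144 have nonzero weight after conditioning:
  (W=0, X=0, V=2, Z=1, U=1, Y=0) weight 1/297
  (W=0, X=0, V=2, Z=1, U=1, Y=1) weight 1/297
  (W=0, X=0, V=2, Z=1, U=1, Y=2) weight 1/396
  (W=0, X=0, V=2, Z=2, U=1, Y=0) weight 1/297
  (W=0, X=0, V=2, Z=2, U=1, Y=1) weight 1/297
  (W=0, X=0, V=2, Z=2, U=1, Y=2) weight 1/396
  (W=0, X=0, V=3, Z=1, U=1, Y=0) weight 1/297
  (W=0, X=0, V=3, Z=1, U=1, Y=1) weight 1/297
  (W=0, X=1, V=2, Z=1, U=0, Y=0) weight 1/891
  (W=0, X=2, V=2, Z=1, U=2, Y=0) weight 1/891
  … 134 more
Group by U:
  weight(U=0) = 49/702
  weight(U=1) = 68/351
  weight(U=2) = 49/702
Total weight = 49/702 + 68/351 + 49/702 = 1/3
P(U=0 | obs) = 49/702 / 1/3 = 49/234
P(U=1 | obs) = 68/351 / 1/3 = 68/117
P(U=2 | obs) = 49/702 / 1/3 = 49/234

P(U = 1 | obs) = 68/117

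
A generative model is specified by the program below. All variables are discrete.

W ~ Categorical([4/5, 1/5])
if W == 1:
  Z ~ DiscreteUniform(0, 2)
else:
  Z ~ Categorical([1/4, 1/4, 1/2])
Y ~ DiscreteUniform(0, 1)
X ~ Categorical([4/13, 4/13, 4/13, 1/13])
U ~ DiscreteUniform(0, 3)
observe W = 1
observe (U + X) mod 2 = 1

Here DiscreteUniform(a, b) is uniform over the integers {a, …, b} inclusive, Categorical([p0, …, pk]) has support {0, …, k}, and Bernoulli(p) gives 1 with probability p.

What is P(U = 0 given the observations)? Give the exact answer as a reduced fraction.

P(U = 0 | obs) = 5/26

Enumerate traces; 48 have nonzero weight after conditioning:
  (W=1, Z=0, Y=0, X=0, U=1) weight 1/390
  (W=1, Z=0, Y=0, X=0, U=3) weight 1/390
  (W=1, Z=0, Y=0, X=1, U=0) weight 1/390
  (W=1, Z=0, Y=0, X=1, U=2) weight 1/390
  (W=1, Z=0, Y=0, X=2, U=1) weight 1/390
  (W=1, Z=0, Y=0, X=2, U=3) weight 1/390
  (W=1, Z=0, Y=0, X=3, U=0) weight 1/1560
  (W=1, Z=0, Y=0, X=3, U=2) weight 1/1560
  … 40 more
Group by U:
  weight(U=0) = 1/52
  weight(U=1) = 2/65
  weight(U=2) = 1/52
  weight(U=3) = 2/65
Total weight = 1/52 + 2/65 + 1/52 + 2/65 = 1/10
P(U=0 | obs) = 1/52 / 1/10 = 5/26
P(U=1 | obs) = 2/65 / 1/10 = 4/13
P(U=2 | obs) = 1/52 / 1/10 = 5/26
P(U=3 | obs) = 2/65 / 1/10 = 4/13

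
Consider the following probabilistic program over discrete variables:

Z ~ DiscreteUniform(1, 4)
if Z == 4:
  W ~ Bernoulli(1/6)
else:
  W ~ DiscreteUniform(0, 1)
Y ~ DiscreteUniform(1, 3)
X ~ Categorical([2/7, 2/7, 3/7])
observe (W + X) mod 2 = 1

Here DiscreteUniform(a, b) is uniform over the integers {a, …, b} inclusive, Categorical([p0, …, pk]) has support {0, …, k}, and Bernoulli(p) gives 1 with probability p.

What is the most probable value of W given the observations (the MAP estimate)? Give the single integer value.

argmax_v P(W = v | obs) = 1

Enumerate traces; 36 have nonzero weight after conditioning:
  (Z=1, W=0, Y=1, X=1) weight 1/84
  (Z=1, W=0, Y=2, X=1) weight 1/84
  (Z=1, W=0, Y=3, X=1) weight 1/84
  (Z=1, W=1, Y=1, X=0) weight 1/84
  (Z=1, W=1, Y=1, X=2) weight 1/56
  (Z=1, W=1, Y=2, X=0) weight 1/84
  (Z=1, W=1, Y=2, X=2) weight 1/56
  (Z=1, W=1, Y=3, X=0) weight 1/84
  … 28 more
Group by W:
  weight(W=0) = 1/6
  weight(W=1) = 25/84
Total weight = 1/6 + 25/84 = 13/28
P(W=0 | obs) = 1/6 / 13/28 = 14/39
P(W=1 | obs) = 25/84 / 13/28 = 25/39
argmax = 1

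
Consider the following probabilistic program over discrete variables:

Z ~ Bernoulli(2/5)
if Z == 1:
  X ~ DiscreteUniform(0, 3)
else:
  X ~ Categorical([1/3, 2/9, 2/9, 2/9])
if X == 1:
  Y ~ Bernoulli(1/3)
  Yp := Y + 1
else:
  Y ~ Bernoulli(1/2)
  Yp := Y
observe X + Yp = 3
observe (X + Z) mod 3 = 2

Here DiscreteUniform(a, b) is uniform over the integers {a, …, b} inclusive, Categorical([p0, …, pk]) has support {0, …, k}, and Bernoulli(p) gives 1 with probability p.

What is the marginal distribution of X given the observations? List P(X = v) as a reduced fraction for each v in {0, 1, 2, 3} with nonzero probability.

Enumerate traces; 2 have nonzero weight after conditioning:
  (Z=0, X=2, Y=1) weight 1/15
  (Z=1, X=1, Y=1) weight 1/30
Group by X:
  weight(X=1) = 1/30
  weight(X=2) = 1/15
Total weight = 1/30 + 1/15 = 1/10
P(X=1 | obs) = 1/30 / 1/10 = 1/3
P(X=2 | obs) = 1/15 / 1/10 = 2/3

P(X=1) = 1/3, P(X=2) = 2/3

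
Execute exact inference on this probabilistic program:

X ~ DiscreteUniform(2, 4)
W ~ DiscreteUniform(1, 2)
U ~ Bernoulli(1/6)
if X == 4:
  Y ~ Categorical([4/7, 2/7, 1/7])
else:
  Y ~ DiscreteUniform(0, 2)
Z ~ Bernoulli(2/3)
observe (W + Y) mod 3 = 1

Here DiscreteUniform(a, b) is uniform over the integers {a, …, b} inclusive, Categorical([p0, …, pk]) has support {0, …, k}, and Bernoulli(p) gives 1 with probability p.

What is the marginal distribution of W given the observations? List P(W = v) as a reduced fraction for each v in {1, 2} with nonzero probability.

P(W=1) = 26/43, P(W=2) = 17/43

Enumerate traces; 24 have nonzero weight after conditioning:
  (X=2, W=1, U=0, Y=0, Z=0) weight 5/324
  (X=2, W=1, U=0, Y=0, Z=1) weight 5/162
  (X=2, W=1, U=1, Y=0, Z=0) weight 1/324
  (X=2, W=1, U=1, Y=0, Z=1) weight 1/162
  (X=2, W=2, U=0, Y=2, Z=0) weight 5/324
  (X=2, W=2, U=0, Y=2, Z=1) weight 5/162
  (X=2, W=2, U=1, Y=2, Z=0) weight 1/324
  (X=2, W=2, U=1, Y=2, Z=1) weight 1/162
  … 16 more
Group by W:
  weight(W=1) = 13/63
  weight(W=2) = 17/126
Total weight = 13/63 + 17/126 = 43/126
P(W=1 | obs) = 13/63 / 43/126 = 26/43
P(W=2 | obs) = 17/126 / 43/126 = 17/43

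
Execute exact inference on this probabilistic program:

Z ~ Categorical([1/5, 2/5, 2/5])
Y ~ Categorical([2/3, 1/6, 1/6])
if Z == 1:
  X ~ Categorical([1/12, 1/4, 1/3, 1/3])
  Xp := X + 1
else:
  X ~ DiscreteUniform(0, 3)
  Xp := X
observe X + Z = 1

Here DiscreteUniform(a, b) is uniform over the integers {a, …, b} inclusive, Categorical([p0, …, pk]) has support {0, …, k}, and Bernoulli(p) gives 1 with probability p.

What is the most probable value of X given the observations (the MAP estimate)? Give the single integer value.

argmax_v P(X = v | obs) = 1

Enumerate traces; 6 have nonzero weight after conditioning:
  (Z=0, Y=0, X=1) weight 1/30
  (Z=0, Y=1, X=1) weight 1/120
  (Z=0, Y=2, X=1) weight 1/120
  (Z=1, Y=0, X=0) weight 1/45
  (Z=1, Y=1, X=0) weight 1/180
  (Z=1, Y=2, X=0) weight 1/180
Group by X:
  weight(X=0) = 1/30
  weight(X=1) = 1/20
Total weight = 1/30 + 1/20 = 1/12
P(X=0 | obs) = 1/30 / 1/12 = 2/5
P(X=1 | obs) = 1/20 / 1/12 = 3/5
argmax = 1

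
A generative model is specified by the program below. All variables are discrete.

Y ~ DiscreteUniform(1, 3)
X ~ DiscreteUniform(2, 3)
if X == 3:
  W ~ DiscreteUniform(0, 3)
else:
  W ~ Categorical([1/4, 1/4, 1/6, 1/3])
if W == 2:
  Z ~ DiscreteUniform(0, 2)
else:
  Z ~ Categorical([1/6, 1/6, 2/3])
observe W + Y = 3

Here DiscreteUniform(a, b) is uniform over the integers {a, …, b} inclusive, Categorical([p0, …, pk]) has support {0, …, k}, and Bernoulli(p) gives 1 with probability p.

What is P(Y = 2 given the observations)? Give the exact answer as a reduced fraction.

Enumerate traces; 18 have nonzero weight after conditioning:
  (Y=1, X=2, W=2, Z=0) weight 1/108
  (Y=1, X=2, W=2, Z=1) weight 1/108
  (Y=1, X=2, W=2, Z=2) weight 1/108
  (Y=1, X=3, W=2, Z=0) weight 1/72
  (Y=1, X=3, W=2, Z=1) weight 1/72
  (Y=1, X=3, W=2, Z=2) weight 1/72
  (Y=2, X=2, W=1, Z=0) weight 1/144
  (Y=2, X=2, W=1, Z=1) weight 1/144
  (Y=3, X=2, W=0, Z=0) weight 1/144
  … 9 more
Group by Y:
  weight(Y=1) = 5/72
  weight(Y=2) = 1/12
  weight(Y=3) = 1/12
Total weight = 5/72 + 1/12 + 1/12 = 17/72
P(Y=1 | obs) = 5/72 / 17/72 = 5/17
P(Y=2 | obs) = 1/12 / 17/72 = 6/17
P(Y=3 | obs) = 1/12 / 17/72 = 6/17

P(Y = 2 | obs) = 6/17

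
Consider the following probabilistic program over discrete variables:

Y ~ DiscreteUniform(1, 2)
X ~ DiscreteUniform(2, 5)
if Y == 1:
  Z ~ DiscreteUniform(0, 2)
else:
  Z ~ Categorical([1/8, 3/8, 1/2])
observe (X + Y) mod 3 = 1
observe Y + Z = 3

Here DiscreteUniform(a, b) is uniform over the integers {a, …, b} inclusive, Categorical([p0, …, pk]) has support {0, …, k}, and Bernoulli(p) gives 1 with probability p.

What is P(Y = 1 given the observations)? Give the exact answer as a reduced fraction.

P(Y = 1 | obs) = 4/13

Enumerate traces; 3 have nonzero weight after conditioning:
  (Y=1, X=3, Z=2) weight 1/24
  (Y=2, X=2, Z=1) weight 3/64
  (Y=2, X=5, Z=1) weight 3/64
Group by Y:
  weight(Y=1) = 1/24
  weight(Y=2) = 3/32
Total weight = 1/24 + 3/32 = 13/96
P(Y=1 | obs) = 1/24 / 13/96 = 4/13
P(Y=2 | obs) = 3/32 / 13/96 = 9/13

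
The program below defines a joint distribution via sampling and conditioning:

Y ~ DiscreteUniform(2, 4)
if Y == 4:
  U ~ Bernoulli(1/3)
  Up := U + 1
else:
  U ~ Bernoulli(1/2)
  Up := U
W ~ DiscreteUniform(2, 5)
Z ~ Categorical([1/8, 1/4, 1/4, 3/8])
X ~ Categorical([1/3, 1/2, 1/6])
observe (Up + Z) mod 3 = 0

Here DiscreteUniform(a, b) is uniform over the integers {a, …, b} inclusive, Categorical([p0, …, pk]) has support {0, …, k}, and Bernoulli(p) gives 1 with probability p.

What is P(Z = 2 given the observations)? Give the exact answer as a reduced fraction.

P(Z = 2 | obs) = 5/12

Enumerate traces; 96 have nonzero weight after conditioning:
  (Y=2, U=0, W=2, Z=0, X=0) weight 1/576
  (Y=2, U=0, W=2, Z=0, X=1) weight 1/384
  (Y=2, U=0, W=2, Z=0, X=2) weight 1/1152
  (Y=2, U=0, W=2, Z=3, X=0) weight 1/192
  (Y=2, U=0, W=2, Z=3, X=1) weight 1/128
  (Y=2, U=0, W=2, Z=3, X=2) weight 1/384
  (Y=2, U=0, W=3, Z=0, X=0) weight 1/576
  (Y=2, U=0, W=3, Z=0, X=1) weight 1/384
  (Y=2, U=1, W=2, Z=2, X=0) weight 1/288
  (Y=4, U=1, W=2, Z=1, X=0) weight 1/432
  … 86 more
Group by Z:
  weight(Z=0) = 1/24
  weight(Z=1) = 1/36
  weight(Z=2) = 5/36
  weight(Z=3) = 1/8
Total weight = 1/24 + 1/36 + 5/36 + 1/8 = 1/3
P(Z=0 | obs) = 1/24 / 1/3 = 1/8
P(Z=1 | obs) = 1/36 / 1/3 = 1/12
P(Z=2 | obs) = 5/36 / 1/3 = 5/12
P(Z=3 | obs) = 1/8 / 1/3 = 3/8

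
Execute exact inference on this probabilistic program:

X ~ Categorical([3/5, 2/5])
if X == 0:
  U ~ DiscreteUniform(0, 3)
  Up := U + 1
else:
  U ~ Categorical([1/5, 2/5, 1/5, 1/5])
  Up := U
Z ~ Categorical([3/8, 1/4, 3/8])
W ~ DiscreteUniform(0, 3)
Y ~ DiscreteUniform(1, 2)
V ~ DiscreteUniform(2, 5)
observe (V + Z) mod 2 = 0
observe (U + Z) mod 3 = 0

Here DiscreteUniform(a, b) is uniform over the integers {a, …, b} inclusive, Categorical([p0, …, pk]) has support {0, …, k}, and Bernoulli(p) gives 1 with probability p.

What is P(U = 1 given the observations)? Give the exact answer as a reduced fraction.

Enumerate traces; 128 have nonzero weight after conditioning:
  (X=0, U=0, Z=0, W=0, Y=1, V=2) weight 9/5120
  (X=0, U=0, Z=0, W=0, Y=1, V=4) weight 9/5120
  (X=0, U=0, Z=0, W=0, Y=2, V=2) weight 9/5120
  (X=0, U=0, Z=0, W=0, Y=2, V=4) weight 9/5120
  (X=0, U=0, Z=0, W=1, Y=1, V=2) weight 9/5120
  (X=0, U=0, Z=0, W=1, Y=1, V=4) weight 9/5120
  (X=0, U=0, Z=0, W=1, Y=2, V=2) weight 9/5120
  (X=0, U=0, Z=0, W=1, Y=2, V=4) weight 9/5120
  (X=0, U=1, Z=2, W=0, Y=1, V=2) weight 9/5120
  (X=0, U=2, Z=1, W=0, Y=1, V=3) weight 3/2560
  … 118 more
Group by U:
  weight(U=0) = 69/1600
  weight(U=1) = 93/1600
  weight(U=2) = 23/800
  weight(U=3) = 69/1600
Total weight = 69/1600 + 93/1600 + 23/800 + 69/1600 = 277/1600
P(U=0 | obs) = 69/1600 / 277/1600 = 69/277
P(U=1 | obs) = 93/1600 / 277/1600 = 93/277
P(U=2 | obs) = 23/800 / 277/1600 = 46/277
P(U=3 | obs) = 69/1600 / 277/1600 = 69/277

P(U = 1 | obs) = 93/277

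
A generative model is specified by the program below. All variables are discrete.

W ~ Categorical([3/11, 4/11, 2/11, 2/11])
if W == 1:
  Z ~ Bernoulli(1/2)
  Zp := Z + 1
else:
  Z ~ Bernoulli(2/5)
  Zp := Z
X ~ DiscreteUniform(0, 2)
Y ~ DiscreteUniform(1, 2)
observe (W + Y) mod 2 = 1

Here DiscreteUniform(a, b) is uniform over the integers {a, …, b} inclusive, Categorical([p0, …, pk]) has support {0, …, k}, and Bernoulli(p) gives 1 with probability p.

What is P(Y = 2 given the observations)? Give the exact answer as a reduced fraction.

P(Y = 2 | obs) = 6/11

Enumerate traces; 24 have nonzero weight after conditioning:
  (W=0, Z=0, X=0, Y=1) weight 3/110
  (W=0, Z=0, X=1, Y=1) weight 3/110
  (W=0, Z=0, X=2, Y=1) weight 3/110
  (W=0, Z=1, X=0, Y=1) weight 1/55
  (W=0, Z=1, X=1, Y=1) weight 1/55
  (W=0, Z=1, X=2, Y=1) weight 1/55
  (W=1, Z=0, X=0, Y=2) weight 1/33
  (W=1, Z=0, X=1, Y=2) weight 1/33
  … 16 more
Group by Y:
  weight(Y=1) = 5/22
  weight(Y=2) = 3/11
Total weight = 5/22 + 3/11 = 1/2
P(Y=1 | obs) = 5/22 / 1/2 = 5/11
P(Y=2 | obs) = 3/11 / 1/2 = 6/11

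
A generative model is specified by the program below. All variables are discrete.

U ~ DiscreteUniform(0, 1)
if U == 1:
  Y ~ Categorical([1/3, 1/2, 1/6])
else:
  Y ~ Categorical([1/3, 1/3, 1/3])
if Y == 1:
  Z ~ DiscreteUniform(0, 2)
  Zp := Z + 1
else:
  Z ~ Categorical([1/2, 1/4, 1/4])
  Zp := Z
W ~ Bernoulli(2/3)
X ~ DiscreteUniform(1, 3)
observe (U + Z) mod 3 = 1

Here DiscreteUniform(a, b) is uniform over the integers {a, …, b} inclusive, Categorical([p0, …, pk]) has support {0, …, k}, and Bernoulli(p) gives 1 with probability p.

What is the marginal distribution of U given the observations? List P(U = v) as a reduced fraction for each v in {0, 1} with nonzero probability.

P(U=0) = 2/5, P(U=1) = 3/5

Enumerate traces; 36 have nonzero weight after conditioning:
  (U=0, Y=0, Z=1, W=0, X=1) weight 1/216
  (U=0, Y=0, Z=1, W=0, X=2) weight 1/216
  (U=0, Y=0, Z=1, W=0, X=3) weight 1/216
  (U=0, Y=0, Z=1, W=1, X=1) weight 1/108
  (U=0, Y=0, Z=1, W=1, X=2) weight 1/108
  (U=0, Y=0, Z=1, W=1, X=3) weight 1/108
  (U=0, Y=1, Z=1, W=0, X=1) weight 1/162
  (U=0, Y=1, Z=1, W=0, X=2) weight 1/162
  (U=1, Y=0, Z=0, W=0, X=1) weight 1/108
  … 27 more
Group by U:
  weight(U=0) = 5/36
  weight(U=1) = 5/24
Total weight = 5/36 + 5/24 = 25/72
P(U=0 | obs) = 5/36 / 25/72 = 2/5
P(U=1 | obs) = 5/24 / 25/72 = 3/5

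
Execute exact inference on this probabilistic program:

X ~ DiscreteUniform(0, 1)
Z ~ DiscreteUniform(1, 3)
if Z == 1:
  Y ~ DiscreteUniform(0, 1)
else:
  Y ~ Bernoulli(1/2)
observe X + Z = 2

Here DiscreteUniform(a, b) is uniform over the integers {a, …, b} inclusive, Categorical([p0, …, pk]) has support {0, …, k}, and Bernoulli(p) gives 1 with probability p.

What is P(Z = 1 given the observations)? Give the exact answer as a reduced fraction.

Enumerate traces; 4 have nonzero weight after conditioning:
  (X=0, Z=2, Y=0) weight 1/12
  (X=0, Z=2, Y=1) weight 1/12
  (X=1, Z=1, Y=0) weight 1/12
  (X=1, Z=1, Y=1) weight 1/12
Group by Z:
  weight(Z=1) = 1/6
  weight(Z=2) = 1/6
Total weight = 1/6 + 1/6 = 1/3
P(Z=1 | obs) = 1/6 / 1/3 = 1/2
P(Z=2 | obs) = 1/6 / 1/3 = 1/2

P(Z = 1 | obs) = 1/2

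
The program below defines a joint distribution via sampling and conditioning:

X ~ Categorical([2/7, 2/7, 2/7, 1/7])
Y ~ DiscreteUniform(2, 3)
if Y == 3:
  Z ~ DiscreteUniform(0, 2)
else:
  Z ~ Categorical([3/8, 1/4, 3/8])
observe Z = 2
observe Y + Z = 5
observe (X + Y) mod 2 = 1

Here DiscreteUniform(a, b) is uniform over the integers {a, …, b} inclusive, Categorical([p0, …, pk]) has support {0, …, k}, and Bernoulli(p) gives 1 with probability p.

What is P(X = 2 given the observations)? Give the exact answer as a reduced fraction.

P(X = 2 | obs) = 1/2

Enumerate traces; 2 have nonzero weight after conditioning:
  (X=0, Y=3, Z=2) weight 1/21
  (X=2, Y=3, Z=2) weight 1/21
Group by X:
  weight(X=0) = 1/21
  weight(X=2) = 1/21
Total weight = 1/21 + 1/21 = 2/21
P(X=0 | obs) = 1/21 / 2/21 = 1/2
P(X=2 | obs) = 1/21 / 2/21 = 1/2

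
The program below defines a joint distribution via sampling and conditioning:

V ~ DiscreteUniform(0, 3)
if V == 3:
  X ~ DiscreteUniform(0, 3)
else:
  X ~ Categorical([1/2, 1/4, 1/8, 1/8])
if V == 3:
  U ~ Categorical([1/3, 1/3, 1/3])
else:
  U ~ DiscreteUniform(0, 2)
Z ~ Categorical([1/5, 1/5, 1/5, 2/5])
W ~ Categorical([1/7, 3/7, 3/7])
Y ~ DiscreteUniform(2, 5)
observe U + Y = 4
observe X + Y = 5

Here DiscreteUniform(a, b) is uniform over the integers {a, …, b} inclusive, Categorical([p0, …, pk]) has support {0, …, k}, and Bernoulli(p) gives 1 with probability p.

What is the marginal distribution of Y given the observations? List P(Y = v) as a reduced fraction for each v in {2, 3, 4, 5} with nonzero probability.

Enumerate traces; 144 have nonzero weight after conditioning:
  (V=0, X=1, U=0, Z=0, W=0, Y=4) weight 1/6720
  (V=0, X=1, U=0, Z=0, W=1, Y=4) weight 1/2240
  (V=0, X=1, U=0, Z=0, W=2, Y=4) weight 1/2240
  (V=0, X=1, U=0, Z=1, W=0, Y=4) weight 1/6720
  (V=0, X=1, U=0, Z=1, W=1, Y=4) weight 1/2240
  (V=0, X=1, U=0, Z=1, W=2, Y=4) weight 1/2240
  (V=0, X=1, U=0, Z=2, W=0, Y=4) weight 1/6720
  (V=0, X=1, U=0, Z=2, W=1, Y=4) weight 1/2240
  (V=0, X=2, U=1, Z=0, W=0, Y=3) weight 1/13440
  (V=0, X=3, U=2, Z=0, W=0, Y=2) weight 1/13440
  … 134 more
Group by Y:
  weight(Y=2) = 5/384
  weight(Y=3) = 5/384
  weight(Y=4) = 1/48
Total weight = 5/384 + 5/384 + 1/48 = 3/64
P(Y=2 | obs) = 5/384 / 3/64 = 5/18
P(Y=3 | obs) = 5/384 / 3/64 = 5/18
P(Y=4 | obs) = 1/48 / 3/64 = 4/9

P(Y=2) = 5/18, P(Y=3) = 5/18, P(Y=4) = 4/9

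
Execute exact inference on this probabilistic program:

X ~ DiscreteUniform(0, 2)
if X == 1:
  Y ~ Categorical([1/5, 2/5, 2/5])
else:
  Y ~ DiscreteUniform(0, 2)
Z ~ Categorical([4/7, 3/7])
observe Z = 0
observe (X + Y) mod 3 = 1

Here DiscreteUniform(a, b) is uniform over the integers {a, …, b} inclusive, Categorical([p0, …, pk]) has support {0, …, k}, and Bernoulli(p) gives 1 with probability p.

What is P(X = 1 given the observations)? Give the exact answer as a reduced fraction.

Enumerate traces; 3 have nonzero weight after conditioning:
  (X=0, Y=1, Z=0) weight 4/63
  (X=1, Y=0, Z=0) weight 4/105
  (X=2, Y=2, Z=0) weight 4/63
Group by X:
  weight(X=0) = 4/63
  weight(X=1) = 4/105
  weight(X=2) = 4/63
Total weight = 4/63 + 4/105 + 4/63 = 52/315
P(X=0 | obs) = 4/63 / 52/315 = 5/13
P(X=1 | obs) = 4/105 / 52/315 = 3/13
P(X=2 | obs) = 4/63 / 52/315 = 5/13

P(X = 1 | obs) = 3/13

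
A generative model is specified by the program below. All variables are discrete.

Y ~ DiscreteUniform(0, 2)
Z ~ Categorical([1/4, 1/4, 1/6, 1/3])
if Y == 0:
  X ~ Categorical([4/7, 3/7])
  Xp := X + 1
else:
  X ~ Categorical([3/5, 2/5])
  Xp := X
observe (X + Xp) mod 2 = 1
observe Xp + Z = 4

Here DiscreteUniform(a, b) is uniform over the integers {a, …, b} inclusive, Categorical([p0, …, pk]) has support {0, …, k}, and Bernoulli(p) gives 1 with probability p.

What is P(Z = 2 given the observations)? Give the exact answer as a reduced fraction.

P(Z = 2 | obs) = 3/11

Enumerate traces; 2 have nonzero weight after conditioning:
  (Y=0, Z=2, X=1) weight 1/42
  (Y=0, Z=3, X=0) weight 4/63
Group by Z:
  weight(Z=2) = 1/42
  weight(Z=3) = 4/63
Total weight = 1/42 + 4/63 = 11/126
P(Z=2 | obs) = 1/42 / 11/126 = 3/11
P(Z=3 | obs) = 4/63 / 11/126 = 8/11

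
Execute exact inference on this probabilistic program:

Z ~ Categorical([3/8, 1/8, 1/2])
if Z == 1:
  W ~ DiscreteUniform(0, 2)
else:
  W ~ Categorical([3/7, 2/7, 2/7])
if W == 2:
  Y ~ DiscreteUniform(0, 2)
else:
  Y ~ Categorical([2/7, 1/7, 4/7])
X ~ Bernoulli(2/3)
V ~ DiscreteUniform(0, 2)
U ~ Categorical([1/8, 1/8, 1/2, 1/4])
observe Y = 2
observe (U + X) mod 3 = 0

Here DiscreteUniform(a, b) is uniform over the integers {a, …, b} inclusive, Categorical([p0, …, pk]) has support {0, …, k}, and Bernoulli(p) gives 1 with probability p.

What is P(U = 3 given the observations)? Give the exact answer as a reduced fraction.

Enumerate traces; 81 have nonzero weight after conditioning:
  (Z=0, W=0, Y=2, X=0, V=0, U=0) weight 1/784
  (Z=0, W=0, Y=2, X=0, V=0, U=3) weight 1/392
  (Z=0, W=0, Y=2, X=0, V=1, U=0) weight 1/784
  (Z=0, W=0, Y=2, X=0, V=1, U=3) weight 1/392
  (Z=0, W=0, Y=2, X=0, V=2, U=0) weight 1/784
  (Z=0, W=0, Y=2, X=0, V=2, U=3) weight 1/392
  (Z=0, W=0, Y=2, X=1, V=0, U=2) weight 1/98
  (Z=0, W=0, Y=2, X=1, V=1, U=2) weight 1/98
  … 73 more
Group by U:
  weight(U=0) = 253/12096
  weight(U=2) = 253/1512
  weight(U=3) = 253/6048
Total weight = 253/12096 + 253/1512 + 253/6048 = 2783/12096
P(U=0 | obs) = 253/12096 / 2783/12096 = 1/11
P(U=2 | obs) = 253/1512 / 2783/12096 = 8/11
P(U=3 | obs) = 253/6048 / 2783/12096 = 2/11

P(U = 3 | obs) = 2/11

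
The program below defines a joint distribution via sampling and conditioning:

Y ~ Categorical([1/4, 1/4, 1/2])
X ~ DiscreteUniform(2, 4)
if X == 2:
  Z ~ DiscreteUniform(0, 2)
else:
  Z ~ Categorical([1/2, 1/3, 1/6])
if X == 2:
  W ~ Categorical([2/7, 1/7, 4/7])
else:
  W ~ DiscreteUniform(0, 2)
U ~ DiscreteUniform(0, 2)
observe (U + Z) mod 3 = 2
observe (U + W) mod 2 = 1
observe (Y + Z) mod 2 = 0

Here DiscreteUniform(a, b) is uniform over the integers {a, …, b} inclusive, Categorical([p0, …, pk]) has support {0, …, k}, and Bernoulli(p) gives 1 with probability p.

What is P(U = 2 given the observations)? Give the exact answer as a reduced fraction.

P(U = 2 | obs) = 18/37

Enumerate traces; 18 have nonzero weight after conditioning:
  (Y=0, X=2, Z=0, W=1, U=2) weight 1/756
  (Y=0, X=2, Z=2, W=1, U=0) weight 1/756
  (Y=0, X=3, Z=0, W=1, U=2) weight 1/216
  (Y=0, X=3, Z=2, W=1, U=0) weight 1/648
  (Y=0, X=4, Z=0, W=1, U=2) weight 1/216
  (Y=0, X=4, Z=2, W=1, U=0) weight 1/648
  (Y=1, X=2, Z=1, W=0, U=1) weight 1/378
  (Y=1, X=2, Z=1, W=2, U=1) weight 1/189
  … 10 more
Group by U:
  weight(U=0) = 5/378
  weight(U=1) = 23/1134
  weight(U=2) = 2/63
Total weight = 5/378 + 23/1134 + 2/63 = 37/567
P(U=0 | obs) = 5/378 / 37/567 = 15/74
P(U=1 | obs) = 23/1134 / 37/567 = 23/74
P(U=2 | obs) = 2/63 / 37/567 = 18/37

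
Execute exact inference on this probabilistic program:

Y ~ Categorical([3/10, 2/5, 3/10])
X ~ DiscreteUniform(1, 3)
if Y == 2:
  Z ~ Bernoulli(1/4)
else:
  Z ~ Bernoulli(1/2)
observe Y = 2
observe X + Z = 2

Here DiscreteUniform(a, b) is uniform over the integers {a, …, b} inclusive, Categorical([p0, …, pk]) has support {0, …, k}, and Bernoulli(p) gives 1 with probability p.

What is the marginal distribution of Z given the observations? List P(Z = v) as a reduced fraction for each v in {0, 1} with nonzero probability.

P(Z=0) = 3/4, P(Z=1) = 1/4

Enumerate traces; 2 have nonzero weight after conditioning:
  (Y=2, X=1, Z=1) weight 1/40
  (Y=2, X=2, Z=0) weight 3/40
Group by Z:
  weight(Z=0) = 3/40
  weight(Z=1) = 1/40
Total weight = 3/40 + 1/40 = 1/10
P(Z=0 | obs) = 3/40 / 1/10 = 3/4
P(Z=1 | obs) = 1/40 / 1/10 = 1/4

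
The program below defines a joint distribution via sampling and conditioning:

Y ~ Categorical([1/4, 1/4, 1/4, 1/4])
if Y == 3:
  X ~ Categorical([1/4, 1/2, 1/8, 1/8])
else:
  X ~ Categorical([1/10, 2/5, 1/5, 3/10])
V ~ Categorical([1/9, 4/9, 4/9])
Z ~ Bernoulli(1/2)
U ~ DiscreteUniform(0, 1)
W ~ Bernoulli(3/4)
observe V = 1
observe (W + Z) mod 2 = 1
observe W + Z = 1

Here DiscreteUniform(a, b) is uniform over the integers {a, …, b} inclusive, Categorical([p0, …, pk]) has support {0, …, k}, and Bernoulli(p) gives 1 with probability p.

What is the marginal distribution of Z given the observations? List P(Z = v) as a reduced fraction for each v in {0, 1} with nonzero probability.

Enumerate traces; 64 have nonzero weight after conditioning:
  (Y=0, X=0, V=1, Z=0, U=0, W=1) weight 1/480
  (Y=0, X=0, V=1, Z=0, U=1, W=1) weight 1/480
  (Y=0, X=0, V=1, Z=1, U=0, W=0) weight 1/1440
  (Y=0, X=0, V=1, Z=1, U=1, W=0) weight 1/1440
  (Y=0, X=1, V=1, Z=0, U=0, W=1) weight 1/120
  (Y=0, X=1, V=1, Z=0, U=1, W=1) weight 1/120
  (Y=0, X=1, V=1, Z=1, U=0, W=0) weight 1/360
  (Y=0, X=1, V=1, Z=1, U=1, W=0) weight 1/360
  … 56 more
Group by Z:
  weight(Z=0) = 1/6
  weight(Z=1) = 1/18
Total weight = 1/6 + 1/18 = 2/9
P(Z=0 | obs) = 1/6 / 2/9 = 3/4
P(Z=1 | obs) = 1/18 / 2/9 = 1/4

P(Z=0) = 3/4, P(Z=1) = 1/4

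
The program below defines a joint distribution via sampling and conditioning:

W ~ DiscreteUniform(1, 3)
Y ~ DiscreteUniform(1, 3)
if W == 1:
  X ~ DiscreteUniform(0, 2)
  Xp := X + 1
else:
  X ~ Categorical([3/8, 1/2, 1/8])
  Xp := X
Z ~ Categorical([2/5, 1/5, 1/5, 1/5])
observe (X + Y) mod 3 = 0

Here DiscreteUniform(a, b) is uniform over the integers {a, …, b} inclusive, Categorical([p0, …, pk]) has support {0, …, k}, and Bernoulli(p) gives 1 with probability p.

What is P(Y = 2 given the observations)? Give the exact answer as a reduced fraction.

P(Y = 2 | obs) = 4/9

Enumerate traces; 36 have nonzero weight after conditioning:
  (W=1, Y=1, X=2, Z=0) weight 2/135
  (W=1, Y=1, X=2, Z=1) weight 1/135
  (W=1, Y=1, X=2, Z=2) weight 1/135
  (W=1, Y=1, X=2, Z=3) weight 1/135
  (W=1, Y=2, X=1, Z=0) weight 2/135
  (W=1, Y=2, X=1, Z=1) weight 1/135
  (W=1, Y=2, X=1, Z=2) weight 1/135
  (W=1, Y=2, X=1, Z=3) weight 1/135
  (W=1, Y=3, X=0, Z=0) weight 2/135
  … 27 more
Group by Y:
  weight(Y=1) = 7/108
  weight(Y=2) = 4/27
  weight(Y=3) = 13/108
Total weight = 7/108 + 4/27 + 13/108 = 1/3
P(Y=1 | obs) = 7/108 / 1/3 = 7/36
P(Y=2 | obs) = 4/27 / 1/3 = 4/9
P(Y=3 | obs) = 13/108 / 1/3 = 13/36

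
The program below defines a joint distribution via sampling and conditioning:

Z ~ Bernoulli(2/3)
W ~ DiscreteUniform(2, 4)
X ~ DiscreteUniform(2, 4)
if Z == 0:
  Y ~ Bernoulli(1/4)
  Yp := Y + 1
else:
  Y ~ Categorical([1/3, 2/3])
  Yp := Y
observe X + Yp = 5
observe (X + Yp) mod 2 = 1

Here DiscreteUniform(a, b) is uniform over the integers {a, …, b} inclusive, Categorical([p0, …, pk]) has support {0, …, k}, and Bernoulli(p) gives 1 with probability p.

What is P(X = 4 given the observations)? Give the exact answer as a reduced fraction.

Enumerate traces; 9 have nonzero weight after conditioning:
  (Z=0, W=2, X=3, Y=1) weight 1/108
  (Z=0, W=2, X=4, Y=0) weight 1/36
  (Z=0, W=3, X=3, Y=1) weight 1/108
  (Z=0, W=3, X=4, Y=0) weight 1/36
  (Z=0, W=4, X=3, Y=1) weight 1/108
  (Z=0, W=4, X=4, Y=0) weight 1/36
  (Z=1, W=2, X=4, Y=1) weight 4/81
  (Z=1, W=3, X=4, Y=1) weight 4/81
  … 1 more
Group by X:
  weight(X=3) = 1/36
  weight(X=4) = 25/108
Total weight = 1/36 + 25/108 = 7/27
P(X=3 | obs) = 1/36 / 7/27 = 3/28
P(X=4 | obs) = 25/108 / 7/27 = 25/28

P(X = 4 | obs) = 25/28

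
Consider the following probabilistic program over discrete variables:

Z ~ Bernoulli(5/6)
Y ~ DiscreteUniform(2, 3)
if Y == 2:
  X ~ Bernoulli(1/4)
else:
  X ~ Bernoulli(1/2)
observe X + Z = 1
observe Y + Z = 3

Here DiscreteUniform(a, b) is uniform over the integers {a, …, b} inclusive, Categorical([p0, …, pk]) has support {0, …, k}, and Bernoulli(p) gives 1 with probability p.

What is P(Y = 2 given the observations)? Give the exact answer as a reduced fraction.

Enumerate traces; 2 have nonzero weight after conditioning:
  (Z=0, Y=3, X=1) weight 1/24
  (Z=1, Y=2, X=0) weight 5/16
Group by Y:
  weight(Y=2) = 5/16
  weight(Y=3) = 1/24
Total weight = 5/16 + 1/24 = 17/48
P(Y=2 | obs) = 5/16 / 17/48 = 15/17
P(Y=3 | obs) = 1/24 / 17/48 = 2/17

P(Y = 2 | obs) = 15/17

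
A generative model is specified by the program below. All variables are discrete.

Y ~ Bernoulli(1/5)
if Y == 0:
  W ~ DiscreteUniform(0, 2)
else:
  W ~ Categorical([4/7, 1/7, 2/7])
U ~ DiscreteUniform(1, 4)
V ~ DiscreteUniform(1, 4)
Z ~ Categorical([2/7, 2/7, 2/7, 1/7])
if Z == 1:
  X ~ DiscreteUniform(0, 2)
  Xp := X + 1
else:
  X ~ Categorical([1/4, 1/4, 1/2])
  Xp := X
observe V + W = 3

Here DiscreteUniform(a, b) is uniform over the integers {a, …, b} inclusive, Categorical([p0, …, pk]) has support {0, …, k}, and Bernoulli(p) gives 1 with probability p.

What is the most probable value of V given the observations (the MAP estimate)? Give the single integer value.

argmax_v P(V = v | obs) = 3

Enumerate traces; 288 have nonzero weight after conditioning:
  (Y=0, W=0, U=1, V=3, Z=0, X=0) weight 1/840
  (Y=0, W=0, U=1, V=3, Z=0, X=1) weight 1/840
  (Y=0, W=0, U=1, V=3, Z=0, X=2) weight 1/420
  (Y=0, W=0, U=1, V=3, Z=1, X=0) weight 1/630
  (Y=0, W=0, U=1, V=3, Z=1, X=1) weight 1/630
  (Y=0, W=0, U=1, V=3, Z=1, X=2) weight 1/630
  (Y=0, W=0, U=1, V=3, Z=2, X=0) weight 1/840
  (Y=0, W=0, U=1, V=3, Z=2, X=1) weight 1/840
  (Y=0, W=1, U=1, V=2, Z=0, X=0) weight 1/840
  (Y=0, W=2, U=1, V=1, Z=0, X=0) weight 1/840
  … 278 more
Group by V:
  weight(V=1) = 17/210
  weight(V=2) = 31/420
  weight(V=3) = 2/21
Total weight = 17/210 + 31/420 + 2/21 = 1/4
P(V=1 | obs) = 17/210 / 1/4 = 34/105
P(V=2 | obs) = 31/420 / 1/4 = 31/105
P(V=3 | obs) = 2/21 / 1/4 = 8/21
argmax = 3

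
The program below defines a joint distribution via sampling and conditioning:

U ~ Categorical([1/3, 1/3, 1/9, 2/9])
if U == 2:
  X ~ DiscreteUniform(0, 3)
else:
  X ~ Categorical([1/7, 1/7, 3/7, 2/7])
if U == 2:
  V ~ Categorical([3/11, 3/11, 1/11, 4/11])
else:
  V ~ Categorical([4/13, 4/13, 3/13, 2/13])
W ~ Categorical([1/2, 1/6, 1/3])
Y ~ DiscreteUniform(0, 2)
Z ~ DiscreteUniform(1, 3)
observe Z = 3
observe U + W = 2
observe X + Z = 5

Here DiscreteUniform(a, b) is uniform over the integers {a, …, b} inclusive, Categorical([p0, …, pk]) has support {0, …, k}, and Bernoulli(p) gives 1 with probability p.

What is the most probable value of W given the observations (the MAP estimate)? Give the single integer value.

argmax_v P(W = v | obs) = 2

Enumerate traces; 36 have nonzero weight after conditioning:
  (U=0, X=2, V=0, W=2, Y=0, Z=3) weight 4/2457
  (U=0, X=2, V=0, W=2, Y=1, Z=3) weight 4/2457
  (U=0, X=2, V=0, W=2, Y=2, Z=3) weight 4/2457
  (U=0, X=2, V=1, W=2, Y=0, Z=3) weight 4/2457
  (U=0, X=2, V=1, W=2, Y=1, Z=3) weight 4/2457
  (U=0, X=2, V=1, W=2, Y=2, Z=3) weight 4/2457
  (U=0, X=2, V=2, W=2, Y=0, Z=3) weight 1/819
  (U=0, X=2, V=2, W=2, Y=1, Z=3) weight 1/819
  (U=1, X=2, V=0, W=1, Y=0, Z=3) weight 2/2457
  (U=2, X=2, V=0, W=0, Y=0, Z=3) weight 1/2376
  … 26 more
Group by W:
  weight(W=0) = 1/216
  weight(W=1) = 1/126
  weight(W=2) = 1/63
Total weight = 1/216 + 1/126 + 1/63 = 43/1512
P(W=0 | obs) = 1/216 / 43/1512 = 7/43
P(W=1 | obs) = 1/126 / 43/1512 = 12/43
P(W=2 | obs) = 1/63 / 43/1512 = 24/43
argmax = 2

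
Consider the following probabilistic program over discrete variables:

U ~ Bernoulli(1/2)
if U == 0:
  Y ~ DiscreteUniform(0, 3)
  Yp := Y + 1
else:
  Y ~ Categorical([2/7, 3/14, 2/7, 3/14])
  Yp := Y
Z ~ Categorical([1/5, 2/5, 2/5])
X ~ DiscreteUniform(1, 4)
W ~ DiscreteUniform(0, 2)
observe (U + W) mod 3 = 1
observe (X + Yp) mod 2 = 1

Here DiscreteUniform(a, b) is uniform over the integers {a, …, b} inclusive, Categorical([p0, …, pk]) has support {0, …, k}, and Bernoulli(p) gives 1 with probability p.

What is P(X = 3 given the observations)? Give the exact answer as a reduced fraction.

P(X = 3 | obs) = 15/56

Enumerate traces; 48 have nonzero weight after conditioning:
  (U=0, Y=0, Z=0, X=2, W=1) weight 1/480
  (U=0, Y=0, Z=0, X=4, W=1) weight 1/480
  (U=0, Y=0, Z=1, X=2, W=1) weight 1/240
  (U=0, Y=0, Z=1, X=4, W=1) weight 1/240
  (U=0, Y=0, Z=2, X=2, W=1) weight 1/240
  (U=0, Y=0, Z=2, X=4, W=1) weight 1/240
  (U=0, Y=1, Z=0, X=1, W=1) weight 1/480
  (U=0, Y=1, Z=0, X=3, W=1) weight 1/480
  … 40 more
Group by X:
  weight(X=1) = 5/112
  weight(X=2) = 13/336
  weight(X=3) = 5/112
  weight(X=4) = 13/336
Total weight = 5/112 + 13/336 + 5/112 + 13/336 = 1/6
P(X=1 | obs) = 5/112 / 1/6 = 15/56
P(X=2 | obs) = 13/336 / 1/6 = 13/56
P(X=3 | obs) = 5/112 / 1/6 = 15/56
P(X=4 | obs) = 13/336 / 1/6 = 13/56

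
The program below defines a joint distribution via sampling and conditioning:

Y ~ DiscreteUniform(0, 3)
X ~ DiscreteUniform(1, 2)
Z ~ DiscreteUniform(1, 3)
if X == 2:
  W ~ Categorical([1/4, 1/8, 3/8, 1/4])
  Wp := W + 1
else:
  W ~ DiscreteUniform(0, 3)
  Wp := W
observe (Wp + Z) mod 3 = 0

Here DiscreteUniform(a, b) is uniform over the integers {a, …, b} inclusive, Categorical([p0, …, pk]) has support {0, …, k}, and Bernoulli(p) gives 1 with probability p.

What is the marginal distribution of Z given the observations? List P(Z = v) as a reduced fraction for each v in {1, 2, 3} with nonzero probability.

P(Z=1) = 3/16, P(Z=2) = 3/8, P(Z=3) = 7/16

Enumerate traces; 32 have nonzero weight after conditioning:
  (Y=0, X=1, Z=1, W=2) weight 1/96
  (Y=0, X=1, Z=2, W=1) weight 1/96
  (Y=0, X=1, Z=3, W=0) weight 1/96
  (Y=0, X=1, Z=3, W=3) weight 1/96
  (Y=0, X=2, Z=1, W=1) weight 1/192
  (Y=0, X=2, Z=2, W=0) weight 1/96
  (Y=0, X=2, Z=2, W=3) weight 1/96
  (Y=0, X=2, Z=3, W=2) weight 1/64
  … 24 more
Group by Z:
  weight(Z=1) = 1/16
  weight(Z=2) = 1/8
  weight(Z=3) = 7/48
Total weight = 1/16 + 1/8 + 7/48 = 1/3
P(Z=1 | obs) = 1/16 / 1/3 = 3/16
P(Z=2 | obs) = 1/8 / 1/3 = 3/8
P(Z=3 | obs) = 7/48 / 1/3 = 7/16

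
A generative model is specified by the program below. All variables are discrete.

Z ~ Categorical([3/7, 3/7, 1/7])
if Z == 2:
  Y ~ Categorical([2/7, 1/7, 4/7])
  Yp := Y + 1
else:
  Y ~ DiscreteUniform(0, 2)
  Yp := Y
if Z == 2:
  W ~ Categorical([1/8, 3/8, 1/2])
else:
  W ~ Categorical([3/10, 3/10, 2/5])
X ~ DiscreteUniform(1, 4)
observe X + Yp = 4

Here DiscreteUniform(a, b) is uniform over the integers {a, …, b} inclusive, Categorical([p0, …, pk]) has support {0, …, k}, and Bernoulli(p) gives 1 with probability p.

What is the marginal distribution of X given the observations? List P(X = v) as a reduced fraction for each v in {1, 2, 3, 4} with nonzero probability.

Enumerate traces; 27 have nonzero weight after conditioning:
  (Z=0, Y=0, W=0, X=4) weight 3/280
  (Z=0, Y=0, W=1, X=4) weight 3/280
  (Z=0, Y=0, W=2, X=4) weight 1/70
  (Z=0, Y=1, W=0, X=3) weight 3/280
  (Z=0, Y=1, W=1, X=3) weight 3/280
  (Z=0, Y=1, W=2, X=3) weight 1/70
  (Z=0, Y=2, W=0, X=2) weight 3/280
  (Z=0, Y=2, W=1, X=2) weight 3/280
  (Z=2, Y=2, W=0, X=1) weight 1/392
  … 18 more
Group by X:
  weight(X=1) = 1/49
  weight(X=2) = 15/196
  weight(X=3) = 4/49
  weight(X=4) = 1/14
Total weight = 1/49 + 15/196 + 4/49 + 1/14 = 1/4
P(X=1 | obs) = 1/49 / 1/4 = 4/49
P(X=2 | obs) = 15/196 / 1/4 = 15/49
P(X=3 | obs) = 4/49 / 1/4 = 16/49
P(X=4 | obs) = 1/14 / 1/4 = 2/7

P(X=1) = 4/49, P(X=2) = 15/49, P(X=3) = 16/49, P(X=4) = 2/7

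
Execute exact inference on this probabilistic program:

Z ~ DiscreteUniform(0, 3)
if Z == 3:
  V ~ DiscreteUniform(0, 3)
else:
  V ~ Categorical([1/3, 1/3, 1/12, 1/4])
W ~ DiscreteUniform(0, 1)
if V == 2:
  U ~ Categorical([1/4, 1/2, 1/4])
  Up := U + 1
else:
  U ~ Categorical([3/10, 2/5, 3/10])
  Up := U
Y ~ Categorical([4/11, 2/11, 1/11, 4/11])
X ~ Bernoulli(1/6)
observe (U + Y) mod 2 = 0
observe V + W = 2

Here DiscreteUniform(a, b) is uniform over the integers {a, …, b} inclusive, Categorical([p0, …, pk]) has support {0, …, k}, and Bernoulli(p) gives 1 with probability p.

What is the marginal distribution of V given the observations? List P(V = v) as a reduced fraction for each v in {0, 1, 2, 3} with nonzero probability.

Enumerate traces; 96 have nonzero weight after conditioning:
  (Z=0, V=1, W=1, U=0, Y=0, X=0) weight 1/264
  (Z=0, V=1, W=1, U=0, Y=0, X=1) weight 1/1320
  (Z=0, V=1, W=1, U=0, Y=2, X=0) weight 1/1056
  (Z=0, V=1, W=1, U=0, Y=2, X=1) weight 1/5280
  (Z=0, V=1, W=1, U=1, Y=1, X=0) weight 1/396
  (Z=0, V=1, W=1, U=1, Y=1, X=1) weight 1/1980
  (Z=0, V=1, W=1, U=1, Y=3, X=0) weight 1/198
  (Z=0, V=1, W=1, U=1, Y=3, X=1) weight 1/990
  (Z=0, V=2, W=0, U=0, Y=0, X=0) weight 5/6336
  … 87 more
Group by V:
  weight(V=1) = 27/352
  weight(V=2) = 1/32
Total weight = 27/352 + 1/32 = 19/176
P(V=1 | obs) = 27/352 / 19/176 = 27/38
P(V=2 | obs) = 1/32 / 19/176 = 11/38

P(V=1) = 27/38, P(V=2) = 11/38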